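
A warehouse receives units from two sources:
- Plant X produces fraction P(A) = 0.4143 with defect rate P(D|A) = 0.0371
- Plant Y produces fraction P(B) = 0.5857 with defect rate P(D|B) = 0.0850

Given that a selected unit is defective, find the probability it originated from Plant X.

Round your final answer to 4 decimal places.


Let A = from Plant X, D = defective

Given:
- P(A) = 0.4143, P(B) = 0.5857
- P(D|A) = 0.0371, P(D|B) = 0.0850

Step 1: Find P(D)
P(D) = P(D|A)P(A) + P(D|B)P(B)
     = 0.0371 × 0.4143 + 0.0850 × 0.5857
     = 0.01537053 + 0.04978450
     = 0.06515503

Step 2: Apply Bayes' theorem
P(A|D) = P(D|A)P(A) / P(D)
       = 0.01537053 / 0.06515503
       = 0.2359


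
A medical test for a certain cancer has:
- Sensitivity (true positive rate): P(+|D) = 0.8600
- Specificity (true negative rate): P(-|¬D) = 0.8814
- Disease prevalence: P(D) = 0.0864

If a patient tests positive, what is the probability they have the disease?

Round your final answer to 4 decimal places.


Let D = has disease, + = positive test

Given:
- P(D) = 0.0864 (prevalence)
- P(+|D) = 0.8600 (sensitivity)
- P(-|¬D) = 0.8814 (specificity)
- P(+|¬D) = 0.1186 (false positive rate = 1 - specificity)

Step 1: Find P(+)
P(+) = P(+|D)P(D) + P(+|¬D)P(¬D)
     = 0.8600 × 0.0864 + 0.1186 × 0.9136
     = 0.07430400 + 0.10835296
     = 0.18265696

Step 2: Apply Bayes' theorem for P(D|+)
P(D|+) = P(+|D)P(D) / P(+)
       = 0.07430400 / 0.18265696
       = 0.4068


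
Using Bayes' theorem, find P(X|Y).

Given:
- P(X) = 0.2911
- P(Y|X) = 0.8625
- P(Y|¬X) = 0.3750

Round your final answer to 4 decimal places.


Bayes' theorem: P(X|Y) = P(Y|X) × P(X) / P(Y)

Step 1: Calculate P(Y) using law of total probability
P(Y) = P(Y|X)P(X) + P(Y|¬X)P(¬X)
     = 0.8625 × 0.2911 + 0.3750 × 0.7089
     = 0.25107375 + 0.26583750
     = 0.51691125

Step 2: Apply Bayes' theorem
P(X|Y) = P(Y|X) × P(X) / P(Y)
       = 0.25107375 / 0.51691125
       = 0.4857


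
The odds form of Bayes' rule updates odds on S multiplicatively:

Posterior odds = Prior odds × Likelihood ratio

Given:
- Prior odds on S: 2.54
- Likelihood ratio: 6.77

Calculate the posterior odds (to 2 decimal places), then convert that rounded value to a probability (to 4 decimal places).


Step 1: Calculate posterior odds
Posterior odds = Prior odds × LR
               = 2.54 × 6.77
               = 17.20

Step 2: Convert to probability
P(S|E) = Posterior odds / (1 + Posterior odds)
       = 17.20 / (1 + 17.20)
       = 17.20 / 18.20
       = 0.9451

The evidence increased P(S) from 0.7175 to 0.9451.


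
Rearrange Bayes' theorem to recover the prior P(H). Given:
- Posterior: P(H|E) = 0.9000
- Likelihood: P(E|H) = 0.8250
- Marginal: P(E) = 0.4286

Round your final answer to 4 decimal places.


From Bayes' theorem: P(H|E) = P(E|H) × P(H) / P(E)

Rearranging for P(H):
P(H) = P(H|E) × P(E) / P(E|H)
     = 0.9000 × 0.4286 / 0.8250
     = 0.38574000 / 0.8250
     = 0.4676


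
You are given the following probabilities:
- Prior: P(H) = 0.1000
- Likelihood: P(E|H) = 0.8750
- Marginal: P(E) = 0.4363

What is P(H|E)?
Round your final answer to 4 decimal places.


Using Bayes' theorem:

P(H|E) = P(E|H) × P(H) / P(E)
       = 0.8750 × 0.1000 / 0.4363
       = 0.08750000 / 0.4363
       = 0.2006

The evidence strengthens our belief in H.
Prior: 0.1000 → Posterior: 0.2006


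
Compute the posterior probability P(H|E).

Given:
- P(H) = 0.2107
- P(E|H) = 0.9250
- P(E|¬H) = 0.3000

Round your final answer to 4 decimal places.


Bayes' theorem: P(H|E) = P(E|H) × P(H) / P(E)

Step 1: Calculate P(E) using law of total probability
P(E) = P(E|H)P(H) + P(E|¬H)P(¬H)
     = 0.9250 × 0.2107 + 0.3000 × 0.7893
     = 0.19489750 + 0.23679000
     = 0.43168750

Step 2: Apply Bayes' theorem
P(H|E) = P(E|H) × P(H) / P(E)
       = 0.19489750 / 0.43168750
       = 0.4515


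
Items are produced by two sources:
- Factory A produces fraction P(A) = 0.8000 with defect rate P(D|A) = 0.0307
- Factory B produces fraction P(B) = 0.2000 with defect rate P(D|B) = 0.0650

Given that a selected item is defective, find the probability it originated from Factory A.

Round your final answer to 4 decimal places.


Let A = from Factory A, D = defective

Given:
- P(A) = 0.8000, P(B) = 0.2000
- P(D|A) = 0.0307, P(D|B) = 0.0650

Step 1: Find P(D)
P(D) = P(D|A)P(A) + P(D|B)P(B)
     = 0.0307 × 0.8000 + 0.0650 × 0.2000
     = 0.02456000 + 0.01300000
     = 0.03756000

Step 2: Apply Bayes' theorem
P(A|D) = P(D|A)P(A) / P(D)
       = 0.02456000 / 0.03756000
       = 0.6539


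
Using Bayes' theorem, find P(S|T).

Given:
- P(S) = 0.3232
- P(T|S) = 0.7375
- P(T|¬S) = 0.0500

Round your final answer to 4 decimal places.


Bayes' theorem: P(S|T) = P(T|S) × P(S) / P(T)

Step 1: Calculate P(T) using law of total probability
P(T) = P(T|S)P(S) + P(T|¬S)P(¬S)
     = 0.7375 × 0.3232 + 0.0500 × 0.6768
     = 0.23836000 + 0.03384000
     = 0.27220000

Step 2: Apply Bayes' theorem
P(S|T) = P(T|S) × P(S) / P(T)
       = 0.23836000 / 0.27220000
       = 0.8757


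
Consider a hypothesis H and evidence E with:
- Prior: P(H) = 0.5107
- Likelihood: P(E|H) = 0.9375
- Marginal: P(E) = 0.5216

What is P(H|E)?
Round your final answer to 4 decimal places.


Using Bayes' theorem:

P(H|E) = P(E|H) × P(H) / P(E)
       = 0.9375 × 0.5107 / 0.5216
       = 0.47878125 / 0.5216
       = 0.9179

The evidence strengthens our belief in H.
Prior: 0.5107 → Posterior: 0.9179


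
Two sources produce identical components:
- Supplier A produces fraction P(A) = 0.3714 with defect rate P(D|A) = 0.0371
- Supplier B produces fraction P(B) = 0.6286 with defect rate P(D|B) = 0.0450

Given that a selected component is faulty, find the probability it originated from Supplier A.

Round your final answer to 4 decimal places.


Let A = from Supplier A, D = faulty

Given:
- P(A) = 0.3714, P(B) = 0.6286
- P(D|A) = 0.0371, P(D|B) = 0.0450

Step 1: Find P(D)
P(D) = P(D|A)P(A) + P(D|B)P(B)
     = 0.0371 × 0.3714 + 0.0450 × 0.6286
     = 0.01377894 + 0.02828700
     = 0.04206594

Step 2: Apply Bayes' theorem
P(A|D) = P(D|A)P(A) / P(D)
       = 0.01377894 / 0.04206594
       = 0.3276


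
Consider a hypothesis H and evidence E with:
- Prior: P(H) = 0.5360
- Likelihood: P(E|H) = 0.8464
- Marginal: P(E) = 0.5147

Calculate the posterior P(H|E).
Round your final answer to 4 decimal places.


Using Bayes' theorem:

P(H|E) = P(E|H) × P(H) / P(E)
       = 0.8464 × 0.5360 / 0.5147
       = 0.45367040 / 0.5147
       = 0.8814

The evidence strengthens our belief in H.
Prior: 0.5360 → Posterior: 0.8814


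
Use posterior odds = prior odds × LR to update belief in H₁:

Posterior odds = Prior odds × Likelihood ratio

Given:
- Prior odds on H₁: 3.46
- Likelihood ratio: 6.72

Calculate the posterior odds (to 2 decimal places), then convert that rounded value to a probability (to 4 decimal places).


Step 1: Calculate posterior odds
Posterior odds = Prior odds × LR
               = 3.46 × 6.72
               = 23.25

Step 2: Convert to probability
P(H₁|E) = Posterior odds / (1 + Posterior odds)
       = 23.25 / (1 + 23.25)
       = 23.25 / 24.25
       = 0.9588

The evidence increased P(H₁) from 0.7758 to 0.9588.


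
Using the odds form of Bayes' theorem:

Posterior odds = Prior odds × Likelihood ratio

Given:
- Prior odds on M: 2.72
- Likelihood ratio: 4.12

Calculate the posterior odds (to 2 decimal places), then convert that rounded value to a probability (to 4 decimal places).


Step 1: Calculate posterior odds
Posterior odds = Prior odds × LR
               = 2.72 × 4.12
               = 11.21

Step 2: Convert to probability
P(M|E) = Posterior odds / (1 + Posterior odds)
       = 11.21 / (1 + 11.21)
       = 11.21 / 12.21
       = 0.9181

The evidence increased P(M) from 0.7312 to 0.9181.


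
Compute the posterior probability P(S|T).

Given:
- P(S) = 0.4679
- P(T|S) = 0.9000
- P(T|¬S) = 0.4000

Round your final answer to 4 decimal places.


Bayes' theorem: P(S|T) = P(T|S) × P(S) / P(T)

Step 1: Calculate P(T) using law of total probability
P(T) = P(T|S)P(S) + P(T|¬S)P(¬S)
     = 0.9000 × 0.4679 + 0.4000 × 0.5321
     = 0.42111000 + 0.21284000
     = 0.63395000

Step 2: Apply Bayes' theorem
P(S|T) = P(T|S) × P(S) / P(T)
       = 0.42111000 / 0.63395000
       = 0.6643


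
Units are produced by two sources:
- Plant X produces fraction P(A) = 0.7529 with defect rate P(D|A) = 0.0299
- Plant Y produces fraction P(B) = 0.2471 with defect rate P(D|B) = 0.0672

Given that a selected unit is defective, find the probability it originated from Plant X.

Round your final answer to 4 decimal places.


Let A = from Plant X, D = defective

Given:
- P(A) = 0.7529, P(B) = 0.2471
- P(D|A) = 0.0299, P(D|B) = 0.0672

Step 1: Find P(D)
P(D) = P(D|A)P(A) + P(D|B)P(B)
     = 0.0299 × 0.7529 + 0.0672 × 0.2471
     = 0.02251171 + 0.01660512
     = 0.03911683

Step 2: Apply Bayes' theorem
P(A|D) = P(D|A)P(A) / P(D)
       = 0.02251171 / 0.03911683
       = 0.5755


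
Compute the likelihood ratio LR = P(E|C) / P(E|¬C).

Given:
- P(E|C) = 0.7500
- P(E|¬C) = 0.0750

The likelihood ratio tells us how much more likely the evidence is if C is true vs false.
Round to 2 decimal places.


Likelihood Ratio (LR) = P(E|C) / P(E|¬C)

LR = 0.7500 / 0.0750
   = 10.00

The evidence is 10.00 times more likely if C is true than if C is false.
LR > 1, so observing E raises the odds in favor of C.


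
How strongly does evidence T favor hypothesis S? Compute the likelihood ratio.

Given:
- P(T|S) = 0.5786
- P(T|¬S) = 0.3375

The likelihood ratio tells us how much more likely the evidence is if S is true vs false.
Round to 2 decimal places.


Likelihood Ratio (LR) = P(T|S) / P(T|¬S)

LR = 0.5786 / 0.3375
   = 1.71

The evidence is 1.71 times more likely if S is true than if S is false.
Because LR exceeds 1, T is evidence for S.


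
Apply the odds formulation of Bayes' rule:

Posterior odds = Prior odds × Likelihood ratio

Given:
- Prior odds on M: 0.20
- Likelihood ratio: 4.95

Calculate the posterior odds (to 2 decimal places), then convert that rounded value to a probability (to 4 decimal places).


Step 1: Calculate posterior odds
Posterior odds = Prior odds × LR
               = 0.20 × 4.95
               = 0.99

Step 2: Convert to probability
P(M|E) = Posterior odds / (1 + Posterior odds)
       = 0.99 / (1 + 0.99)
       = 0.99 / 1.99
       = 0.4975

The evidence increased P(M) from 0.1667 to 0.4975.


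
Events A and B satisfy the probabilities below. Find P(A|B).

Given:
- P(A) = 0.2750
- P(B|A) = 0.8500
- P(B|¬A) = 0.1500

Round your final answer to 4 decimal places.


Bayes' theorem: P(A|B) = P(B|A) × P(A) / P(B)

Step 1: Calculate P(B) using law of total probability
P(B) = P(B|A)P(A) + P(B|¬A)P(¬A)
     = 0.8500 × 0.2750 + 0.1500 × 0.7250
     = 0.23375000 + 0.10875000
     = 0.34250000

Step 2: Apply Bayes' theorem
P(A|B) = P(B|A) × P(A) / P(B)
       = 0.23375000 / 0.34250000
       = 0.6825


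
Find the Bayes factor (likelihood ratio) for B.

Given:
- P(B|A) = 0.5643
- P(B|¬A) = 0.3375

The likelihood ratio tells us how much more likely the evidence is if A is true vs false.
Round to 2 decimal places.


Likelihood Ratio (LR) = P(B|A) / P(B|¬A)

LR = 0.5643 / 0.3375
   = 1.67

The evidence is 1.67 times more likely if A is true than if A is false.
Since LR > 1, the evidence supports A over ¬A.


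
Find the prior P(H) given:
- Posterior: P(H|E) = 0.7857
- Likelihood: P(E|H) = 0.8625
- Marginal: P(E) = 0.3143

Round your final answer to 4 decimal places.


From Bayes' theorem: P(H|E) = P(E|H) × P(H) / P(E)

Rearranging for P(H):
P(H) = P(H|E) × P(E) / P(E|H)
     = 0.7857 × 0.3143 / 0.8625
     = 0.24694551 / 0.8625
     = 0.2863


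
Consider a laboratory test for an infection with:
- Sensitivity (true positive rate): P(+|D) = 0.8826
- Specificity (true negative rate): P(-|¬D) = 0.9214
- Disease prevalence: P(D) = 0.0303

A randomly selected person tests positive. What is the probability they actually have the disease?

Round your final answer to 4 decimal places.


Let D = has disease, + = positive test

Given:
- P(D) = 0.0303 (prevalence)
- P(+|D) = 0.8826 (sensitivity)
- P(-|¬D) = 0.9214 (specificity)
- P(+|¬D) = 0.0786 (false positive rate = 1 - specificity)

Step 1: Find P(+)
P(+) = P(+|D)P(D) + P(+|¬D)P(¬D)
     = 0.8826 × 0.0303 + 0.0786 × 0.9697
     = 0.02674278 + 0.07621842
     = 0.10296120

Step 2: Apply Bayes' theorem for P(D|+)
P(D|+) = P(+|D)P(D) / P(+)
       = 0.02674278 / 0.10296120
       = 0.2597


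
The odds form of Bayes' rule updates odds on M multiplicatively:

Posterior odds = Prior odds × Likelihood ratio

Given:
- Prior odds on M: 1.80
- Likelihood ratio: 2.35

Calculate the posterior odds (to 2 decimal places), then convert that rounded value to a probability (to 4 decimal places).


Step 1: Calculate posterior odds
Posterior odds = Prior odds × LR
               = 1.80 × 2.35
               = 4.23

Step 2: Convert to probability
P(M|E) = Posterior odds / (1 + Posterior odds)
       = 4.23 / (1 + 4.23)
       = 4.23 / 5.23
       = 0.8088

The evidence increased P(M) from 0.6429 to 0.8088.


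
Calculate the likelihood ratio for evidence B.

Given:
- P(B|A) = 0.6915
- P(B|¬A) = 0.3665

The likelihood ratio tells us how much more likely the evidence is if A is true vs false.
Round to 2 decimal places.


Likelihood Ratio (LR) = P(B|A) / P(B|¬A)

LR = 0.6915 / 0.3665
   = 1.89

The evidence is 1.89 times more likely if A is true than if A is false.
LR > 1, so observing B raises the odds in favor of A.


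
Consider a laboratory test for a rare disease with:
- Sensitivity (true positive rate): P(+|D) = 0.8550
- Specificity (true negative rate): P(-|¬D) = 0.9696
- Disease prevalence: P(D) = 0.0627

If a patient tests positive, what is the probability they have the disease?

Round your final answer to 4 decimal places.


Let D = has disease, + = positive test

Given:
- P(D) = 0.0627 (prevalence)
- P(+|D) = 0.8550 (sensitivity)
- P(-|¬D) = 0.9696 (specificity)
- P(+|¬D) = 0.0304 (false positive rate = 1 - specificity)

Step 1: Find P(+)
P(+) = P(+|D)P(D) + P(+|¬D)P(¬D)
     = 0.8550 × 0.0627 + 0.0304 × 0.9373
     = 0.05360850 + 0.02849392
     = 0.08210242

Step 2: Apply Bayes' theorem for P(D|+)
P(D|+) = P(+|D)P(D) / P(+)
       = 0.05360850 / 0.08210242
       = 0.6529


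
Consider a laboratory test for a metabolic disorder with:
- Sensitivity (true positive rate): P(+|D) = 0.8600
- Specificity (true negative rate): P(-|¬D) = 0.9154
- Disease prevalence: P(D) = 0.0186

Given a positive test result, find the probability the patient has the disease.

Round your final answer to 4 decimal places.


Let D = has disease, + = positive test

Given:
- P(D) = 0.0186 (prevalence)
- P(+|D) = 0.8600 (sensitivity)
- P(-|¬D) = 0.9154 (specificity)
- P(+|¬D) = 0.0846 (false positive rate = 1 - specificity)

Step 1: Find P(+)
P(+) = P(+|D)P(D) + P(+|¬D)P(¬D)
     = 0.8600 × 0.0186 + 0.0846 × 0.9814
     = 0.01599600 + 0.08302644
     = 0.09902244

Step 2: Apply Bayes' theorem for P(D|+)
P(D|+) = P(+|D)P(D) / P(+)
       = 0.01599600 / 0.09902244
       = 0.1615


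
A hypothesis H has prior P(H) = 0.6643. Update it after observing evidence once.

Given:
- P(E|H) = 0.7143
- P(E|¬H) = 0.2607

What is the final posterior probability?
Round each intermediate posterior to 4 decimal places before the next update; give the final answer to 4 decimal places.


Sequential Bayesian updating:

Initial prior: P(H) = 0.6643

Update 1:
  P(E) = 0.7143 × 0.6643 + 0.2607 × 0.3357 = 0.47450949 + 0.08751699 = 0.56202648
  P(H|E) = 0.47450949 / 0.56202648 = 0.8443

Final posterior: 0.8443


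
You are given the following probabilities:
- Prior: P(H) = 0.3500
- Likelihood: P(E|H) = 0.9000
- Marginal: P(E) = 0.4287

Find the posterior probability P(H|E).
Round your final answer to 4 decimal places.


Using Bayes' theorem:

P(H|E) = P(E|H) × P(H) / P(E)
       = 0.9000 × 0.3500 / 0.4287
       = 0.31500000 / 0.4287
       = 0.7348

The evidence strengthens our belief in H.
Prior: 0.3500 → Posterior: 0.7348


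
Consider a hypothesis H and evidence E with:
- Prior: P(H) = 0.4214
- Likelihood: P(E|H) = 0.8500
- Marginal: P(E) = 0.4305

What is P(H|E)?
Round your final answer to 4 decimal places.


Using Bayes' theorem:

P(H|E) = P(E|H) × P(H) / P(E)
       = 0.8500 × 0.4214 / 0.4305
       = 0.35819000 / 0.4305
       = 0.8320

The evidence strengthens our belief in H.
Prior: 0.4214 → Posterior: 0.8320


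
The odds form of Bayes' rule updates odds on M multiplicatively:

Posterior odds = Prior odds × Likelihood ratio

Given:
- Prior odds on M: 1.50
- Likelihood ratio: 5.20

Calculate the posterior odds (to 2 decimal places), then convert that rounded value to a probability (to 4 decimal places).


Step 1: Calculate posterior odds
Posterior odds = Prior odds × LR
               = 1.50 × 5.20
               = 7.80

Step 2: Convert to probability
P(M|E) = Posterior odds / (1 + Posterior odds)
       = 7.80 / (1 + 7.80)
       = 7.80 / 8.80
       = 0.8864

The evidence increased P(M) from 0.6000 to 0.8864.


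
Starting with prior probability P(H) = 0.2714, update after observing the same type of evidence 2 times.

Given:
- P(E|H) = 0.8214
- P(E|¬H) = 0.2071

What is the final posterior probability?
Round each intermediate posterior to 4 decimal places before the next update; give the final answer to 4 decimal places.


Sequential Bayesian updating:

Initial prior: P(H) = 0.2714

Update 1:
  P(E) = 0.8214 × 0.2714 + 0.2071 × 0.7286 = 0.22292796 + 0.15089306 = 0.37382102
  P(H|E) = 0.22292796 / 0.37382102 = 0.5963

Update 2:
  P(E) = 0.8214 × 0.5963 + 0.2071 × 0.4037 = 0.48980082 + 0.08360627 = 0.57340709
  P(H|E) = 0.48980082 / 0.57340709 = 0.8542

Final posterior: 0.8542


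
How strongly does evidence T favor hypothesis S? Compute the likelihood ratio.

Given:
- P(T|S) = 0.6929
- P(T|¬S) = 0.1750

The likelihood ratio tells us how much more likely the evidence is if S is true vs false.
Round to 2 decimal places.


Likelihood Ratio (LR) = P(T|S) / P(T|¬S)

LR = 0.6929 / 0.1750
   = 3.96

The evidence is 3.96 times more likely if S is true than if S is false.
Since LR > 1, the evidence supports S over ¬S.


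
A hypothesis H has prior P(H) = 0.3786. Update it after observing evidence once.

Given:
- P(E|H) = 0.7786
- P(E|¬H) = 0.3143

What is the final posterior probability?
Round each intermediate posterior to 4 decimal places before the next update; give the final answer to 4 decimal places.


Sequential Bayesian updating:

Initial prior: P(H) = 0.3786

Update 1:
  P(E) = 0.7786 × 0.3786 + 0.3143 × 0.6214 = 0.29477796 + 0.19530602 = 0.49008398
  P(H|E) = 0.29477796 / 0.49008398 = 0.6015

Final posterior: 0.6015


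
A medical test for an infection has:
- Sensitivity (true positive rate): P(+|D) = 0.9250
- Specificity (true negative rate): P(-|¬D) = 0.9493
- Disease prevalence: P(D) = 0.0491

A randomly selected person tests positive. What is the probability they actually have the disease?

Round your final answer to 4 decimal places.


Let D = has disease, + = positive test

Given:
- P(D) = 0.0491 (prevalence)
- P(+|D) = 0.9250 (sensitivity)
- P(-|¬D) = 0.9493 (specificity)
- P(+|¬D) = 0.0507 (false positive rate = 1 - specificity)

Step 1: Find P(+)
P(+) = P(+|D)P(D) + P(+|¬D)P(¬D)
     = 0.9250 × 0.0491 + 0.0507 × 0.9509
     = 0.04541750 + 0.04821063
     = 0.09362813

Step 2: Apply Bayes' theorem for P(D|+)
P(D|+) = P(+|D)P(D) / P(+)
       = 0.04541750 / 0.09362813
       = 0.4851


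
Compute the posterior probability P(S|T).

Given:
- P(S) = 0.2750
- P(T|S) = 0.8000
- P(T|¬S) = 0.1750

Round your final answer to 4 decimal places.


Bayes' theorem: P(S|T) = P(T|S) × P(S) / P(T)

Step 1: Calculate P(T) using law of total probability
P(T) = P(T|S)P(S) + P(T|¬S)P(¬S)
     = 0.8000 × 0.2750 + 0.1750 × 0.7250
     = 0.22000000 + 0.12687500
     = 0.34687500

Step 2: Apply Bayes' theorem
P(S|T) = P(T|S) × P(S) / P(T)
       = 0.22000000 / 0.34687500
       = 0.6342


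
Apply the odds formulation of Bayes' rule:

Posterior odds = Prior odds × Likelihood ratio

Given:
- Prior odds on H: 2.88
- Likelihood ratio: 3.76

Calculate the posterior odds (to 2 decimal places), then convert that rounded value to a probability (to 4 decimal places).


Step 1: Calculate posterior odds
Posterior odds = Prior odds × LR
               = 2.88 × 3.76
               = 10.83

Step 2: Convert to probability
P(H|E) = Posterior odds / (1 + Posterior odds)
       = 10.83 / (1 + 10.83)
       = 10.83 / 11.83
       = 0.9155

The evidence increased P(H) from 0.7423 to 0.9155.


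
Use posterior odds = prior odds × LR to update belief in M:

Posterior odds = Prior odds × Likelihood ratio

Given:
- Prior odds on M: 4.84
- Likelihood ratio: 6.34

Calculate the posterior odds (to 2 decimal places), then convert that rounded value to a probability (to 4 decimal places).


Step 1: Calculate posterior odds
Posterior odds = Prior odds × LR
               = 4.84 × 6.34
               = 30.69

Step 2: Convert to probability
P(M|E) = Posterior odds / (1 + Posterior odds)
       = 30.69 / (1 + 30.69)
       = 30.69 / 31.69
       = 0.9684

The evidence increased P(M) from 0.8288 to 0.9684.


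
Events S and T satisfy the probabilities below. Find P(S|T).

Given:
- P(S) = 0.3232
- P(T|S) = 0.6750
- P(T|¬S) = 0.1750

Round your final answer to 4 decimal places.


Bayes' theorem: P(S|T) = P(T|S) × P(S) / P(T)

Step 1: Calculate P(T) using law of total probability
P(T) = P(T|S)P(S) + P(T|¬S)P(¬S)
     = 0.6750 × 0.3232 + 0.1750 × 0.6768
     = 0.21816000 + 0.11844000
     = 0.33660000

Step 2: Apply Bayes' theorem
P(S|T) = P(T|S) × P(S) / P(T)
       = 0.21816000 / 0.33660000
       = 0.6481


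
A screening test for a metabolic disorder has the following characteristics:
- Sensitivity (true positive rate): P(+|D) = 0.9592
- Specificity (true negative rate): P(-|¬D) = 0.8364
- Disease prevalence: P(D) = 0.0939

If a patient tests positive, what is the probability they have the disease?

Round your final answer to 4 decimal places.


Let D = has disease, + = positive test

Given:
- P(D) = 0.0939 (prevalence)
- P(+|D) = 0.9592 (sensitivity)
- P(-|¬D) = 0.8364 (specificity)
- P(+|¬D) = 0.1636 (false positive rate = 1 - specificity)

Step 1: Find P(+)
P(+) = P(+|D)P(D) + P(+|¬D)P(¬D)
     = 0.9592 × 0.0939 + 0.1636 × 0.9061
     = 0.09006888 + 0.14823796
     = 0.23830684

Step 2: Apply Bayes' theorem for P(D|+)
P(D|+) = P(+|D)P(D) / P(+)
       = 0.09006888 / 0.23830684
       = 0.3780


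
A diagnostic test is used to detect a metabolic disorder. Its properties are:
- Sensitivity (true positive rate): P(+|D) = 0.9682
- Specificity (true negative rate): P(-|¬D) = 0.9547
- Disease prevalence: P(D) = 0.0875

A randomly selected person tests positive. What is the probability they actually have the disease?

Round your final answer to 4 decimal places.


Let D = has disease, + = positive test

Given:
- P(D) = 0.0875 (prevalence)
- P(+|D) = 0.9682 (sensitivity)
- P(-|¬D) = 0.9547 (specificity)
- P(+|¬D) = 0.0453 (false positive rate = 1 - specificity)

Step 1: Find P(+)
P(+) = P(+|D)P(D) + P(+|¬D)P(¬D)
     = 0.9682 × 0.0875 + 0.0453 × 0.9125
     = 0.08471750 + 0.04133625
     = 0.12605375

Step 2: Apply Bayes' theorem for P(D|+)
P(D|+) = P(+|D)P(D) / P(+)
       = 0.08471750 / 0.12605375
       = 0.6721


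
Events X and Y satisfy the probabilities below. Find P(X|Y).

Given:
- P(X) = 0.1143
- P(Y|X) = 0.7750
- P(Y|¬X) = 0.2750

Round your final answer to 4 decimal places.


Bayes' theorem: P(X|Y) = P(Y|X) × P(X) / P(Y)

Step 1: Calculate P(Y) using law of total probability
P(Y) = P(Y|X)P(X) + P(Y|¬X)P(¬X)
     = 0.7750 × 0.1143 + 0.2750 × 0.8857
     = 0.08858250 + 0.24356750
     = 0.33215000

Step 2: Apply Bayes' theorem
P(X|Y) = P(Y|X) × P(X) / P(Y)
       = 0.08858250 / 0.33215000
       = 0.2667


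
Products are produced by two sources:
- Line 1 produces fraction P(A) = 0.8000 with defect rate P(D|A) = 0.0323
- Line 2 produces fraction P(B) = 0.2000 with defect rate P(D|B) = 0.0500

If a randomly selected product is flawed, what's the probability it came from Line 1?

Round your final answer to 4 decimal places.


Let A = from Line 1, D = flawed

Given:
- P(A) = 0.8000, P(B) = 0.2000
- P(D|A) = 0.0323, P(D|B) = 0.0500

Step 1: Find P(D)
P(D) = P(D|A)P(A) + P(D|B)P(B)
     = 0.0323 × 0.8000 + 0.0500 × 0.2000
     = 0.02584000 + 0.01000000
     = 0.03584000

Step 2: Apply Bayes' theorem
P(A|D) = P(D|A)P(A) / P(D)
       = 0.02584000 / 0.03584000
       = 0.7210


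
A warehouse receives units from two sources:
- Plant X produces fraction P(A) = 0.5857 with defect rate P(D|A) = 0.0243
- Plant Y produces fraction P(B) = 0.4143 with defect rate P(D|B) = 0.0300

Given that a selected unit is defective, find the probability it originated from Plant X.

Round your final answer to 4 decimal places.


Let A = from Plant X, D = defective

Given:
- P(A) = 0.5857, P(B) = 0.4143
- P(D|A) = 0.0243, P(D|B) = 0.0300

Step 1: Find P(D)
P(D) = P(D|A)P(A) + P(D|B)P(B)
     = 0.0243 × 0.5857 + 0.0300 × 0.4143
     = 0.01423251 + 0.01242900
     = 0.02666151

Step 2: Apply Bayes' theorem
P(A|D) = P(D|A)P(A) / P(D)
       = 0.01423251 / 0.02666151
       = 0.5338


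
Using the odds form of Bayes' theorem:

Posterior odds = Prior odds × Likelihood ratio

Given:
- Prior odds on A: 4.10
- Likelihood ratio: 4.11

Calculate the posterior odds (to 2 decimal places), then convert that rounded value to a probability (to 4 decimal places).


Step 1: Calculate posterior odds
Posterior odds = Prior odds × LR
               = 4.10 × 4.11
               = 16.85

Step 2: Convert to probability
P(A|E) = Posterior odds / (1 + Posterior odds)
       = 16.85 / (1 + 16.85)
       = 16.85 / 17.85
       = 0.9440

The evidence increased P(A) from 0.8039 to 0.9440.


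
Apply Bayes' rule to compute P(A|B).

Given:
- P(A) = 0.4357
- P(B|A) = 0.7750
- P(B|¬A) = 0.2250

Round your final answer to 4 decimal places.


Bayes' theorem: P(A|B) = P(B|A) × P(A) / P(B)

Step 1: Calculate P(B) using law of total probability
P(B) = P(B|A)P(A) + P(B|¬A)P(¬A)
     = 0.7750 × 0.4357 + 0.2250 × 0.5643
     = 0.33766750 + 0.12696750
     = 0.46463500

Step 2: Apply Bayes' theorem
P(A|B) = P(B|A) × P(A) / P(B)
       = 0.33766750 / 0.46463500
       = 0.7267


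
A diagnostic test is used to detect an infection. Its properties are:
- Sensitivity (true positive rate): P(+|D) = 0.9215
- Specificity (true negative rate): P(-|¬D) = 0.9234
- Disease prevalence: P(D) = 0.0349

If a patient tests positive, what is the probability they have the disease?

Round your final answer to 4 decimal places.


Let D = has disease, + = positive test

Given:
- P(D) = 0.0349 (prevalence)
- P(+|D) = 0.9215 (sensitivity)
- P(-|¬D) = 0.9234 (specificity)
- P(+|¬D) = 0.0766 (false positive rate = 1 - specificity)

Step 1: Find P(+)
P(+) = P(+|D)P(D) + P(+|¬D)P(¬D)
     = 0.9215 × 0.0349 + 0.0766 × 0.9651
     = 0.03216035 + 0.07392666
     = 0.10608701

Step 2: Apply Bayes' theorem for P(D|+)
P(D|+) = P(+|D)P(D) / P(+)
       = 0.03216035 / 0.10608701
       = 0.3032


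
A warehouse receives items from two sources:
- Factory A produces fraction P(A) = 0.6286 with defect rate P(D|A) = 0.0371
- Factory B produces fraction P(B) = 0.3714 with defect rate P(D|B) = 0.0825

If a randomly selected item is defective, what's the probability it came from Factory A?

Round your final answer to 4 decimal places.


Let A = from Factory A, D = defective

Given:
- P(A) = 0.6286, P(B) = 0.3714
- P(D|A) = 0.0371, P(D|B) = 0.0825

Step 1: Find P(D)
P(D) = P(D|A)P(A) + P(D|B)P(B)
     = 0.0371 × 0.6286 + 0.0825 × 0.3714
     = 0.02332106 + 0.03064050
     = 0.05396156

Step 2: Apply Bayes' theorem
P(A|D) = P(D|A)P(A) / P(D)
       = 0.02332106 / 0.05396156
       = 0.4322


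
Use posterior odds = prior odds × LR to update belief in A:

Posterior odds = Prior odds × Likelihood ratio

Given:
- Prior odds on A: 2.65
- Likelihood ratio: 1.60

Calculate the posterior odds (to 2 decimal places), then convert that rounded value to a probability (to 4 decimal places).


Step 1: Calculate posterior odds
Posterior odds = Prior odds × LR
               = 2.65 × 1.60
               = 4.24

Step 2: Convert to probability
P(A|E) = Posterior odds / (1 + Posterior odds)
       = 4.24 / (1 + 4.24)
       = 4.24 / 5.24
       = 0.8092

The evidence increased P(A) from 0.7260 to 0.8092.


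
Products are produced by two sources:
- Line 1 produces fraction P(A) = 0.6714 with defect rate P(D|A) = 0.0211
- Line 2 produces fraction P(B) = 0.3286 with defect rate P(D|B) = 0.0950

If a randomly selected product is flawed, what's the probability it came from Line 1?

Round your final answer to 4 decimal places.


Let A = from Line 1, D = flawed

Given:
- P(A) = 0.6714, P(B) = 0.3286
- P(D|A) = 0.0211, P(D|B) = 0.0950

Step 1: Find P(D)
P(D) = P(D|A)P(A) + P(D|B)P(B)
     = 0.0211 × 0.6714 + 0.0950 × 0.3286
     = 0.01416654 + 0.03121700
     = 0.04538354

Step 2: Apply Bayes' theorem
P(A|D) = P(D|A)P(A) / P(D)
       = 0.01416654 / 0.04538354
       = 0.3122


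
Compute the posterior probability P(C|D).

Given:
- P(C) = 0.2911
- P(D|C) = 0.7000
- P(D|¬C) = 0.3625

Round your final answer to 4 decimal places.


Bayes' theorem: P(C|D) = P(D|C) × P(C) / P(D)

Step 1: Calculate P(D) using law of total probability
P(D) = P(D|C)P(C) + P(D|¬C)P(¬C)
     = 0.7000 × 0.2911 + 0.3625 × 0.7089
     = 0.20377000 + 0.25697625
     = 0.46074625

Step 2: Apply Bayes' theorem
P(C|D) = P(D|C) × P(C) / P(D)
       = 0.20377000 / 0.46074625
       = 0.4423


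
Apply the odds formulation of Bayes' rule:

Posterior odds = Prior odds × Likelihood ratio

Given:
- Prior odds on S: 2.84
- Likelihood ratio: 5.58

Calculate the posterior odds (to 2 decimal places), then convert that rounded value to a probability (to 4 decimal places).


Step 1: Calculate posterior odds
Posterior odds = Prior odds × LR
               = 2.84 × 5.58
               = 15.85

Step 2: Convert to probability
P(S|E) = Posterior odds / (1 + Posterior odds)
       = 15.85 / (1 + 15.85)
       = 15.85 / 16.85
       = 0.9407

The evidence increased P(S) from 0.7396 to 0.9407.


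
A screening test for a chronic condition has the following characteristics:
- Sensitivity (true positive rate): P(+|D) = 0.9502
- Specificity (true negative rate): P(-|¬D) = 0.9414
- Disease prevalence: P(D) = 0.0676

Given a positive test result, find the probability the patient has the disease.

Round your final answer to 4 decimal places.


Let D = has disease, + = positive test

Given:
- P(D) = 0.0676 (prevalence)
- P(+|D) = 0.9502 (sensitivity)
- P(-|¬D) = 0.9414 (specificity)
- P(+|¬D) = 0.0586 (false positive rate = 1 - specificity)

Step 1: Find P(+)
P(+) = P(+|D)P(D) + P(+|¬D)P(¬D)
     = 0.9502 × 0.0676 + 0.0586 × 0.9324
     = 0.06423352 + 0.05463864
     = 0.11887216

Step 2: Apply Bayes' theorem for P(D|+)
P(D|+) = P(+|D)P(D) / P(+)
       = 0.06423352 / 0.11887216
       = 0.5404


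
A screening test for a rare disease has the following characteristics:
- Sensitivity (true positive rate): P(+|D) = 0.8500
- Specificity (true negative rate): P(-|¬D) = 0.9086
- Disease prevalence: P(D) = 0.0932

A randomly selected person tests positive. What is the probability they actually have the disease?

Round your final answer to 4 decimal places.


Let D = has disease, + = positive test

Given:
- P(D) = 0.0932 (prevalence)
- P(+|D) = 0.8500 (sensitivity)
- P(-|¬D) = 0.9086 (specificity)
- P(+|¬D) = 0.0914 (false positive rate = 1 - specificity)

Step 1: Find P(+)
P(+) = P(+|D)P(D) + P(+|¬D)P(¬D)
     = 0.8500 × 0.0932 + 0.0914 × 0.9068
     = 0.07922000 + 0.08288152
     = 0.16210152

Step 2: Apply Bayes' theorem for P(D|+)
P(D|+) = P(+|D)P(D) / P(+)
       = 0.07922000 / 0.16210152
       = 0.4887


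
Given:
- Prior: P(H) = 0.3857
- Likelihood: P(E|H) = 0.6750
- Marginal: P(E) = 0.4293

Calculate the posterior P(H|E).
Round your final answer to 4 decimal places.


Using Bayes' theorem:

P(H|E) = P(E|H) × P(H) / P(E)
       = 0.6750 × 0.3857 / 0.4293
       = 0.26034750 / 0.4293
       = 0.6064

The evidence strengthens our belief in H.
Prior: 0.3857 → Posterior: 0.6064


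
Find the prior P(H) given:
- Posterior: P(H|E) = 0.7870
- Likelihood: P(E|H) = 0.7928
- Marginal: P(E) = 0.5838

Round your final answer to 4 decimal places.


From Bayes' theorem: P(H|E) = P(E|H) × P(H) / P(E)

Rearranging for P(H):
P(H) = P(H|E) × P(E) / P(E|H)
     = 0.7870 × 0.5838 / 0.7928
     = 0.45945060 / 0.7928
     = 0.5795


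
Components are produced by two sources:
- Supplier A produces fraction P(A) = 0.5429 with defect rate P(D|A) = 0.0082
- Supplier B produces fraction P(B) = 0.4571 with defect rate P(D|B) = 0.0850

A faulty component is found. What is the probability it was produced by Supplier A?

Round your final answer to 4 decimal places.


Let A = from Supplier A, D = faulty

Given:
- P(A) = 0.5429, P(B) = 0.4571
- P(D|A) = 0.0082, P(D|B) = 0.0850

Step 1: Find P(D)
P(D) = P(D|A)P(A) + P(D|B)P(B)
     = 0.0082 × 0.5429 + 0.0850 × 0.4571
     = 0.00445178 + 0.03885350
     = 0.04330528

Step 2: Apply Bayes' theorem
P(A|D) = P(D|A)P(A) / P(D)
       = 0.00445178 / 0.04330528
       = 0.1028


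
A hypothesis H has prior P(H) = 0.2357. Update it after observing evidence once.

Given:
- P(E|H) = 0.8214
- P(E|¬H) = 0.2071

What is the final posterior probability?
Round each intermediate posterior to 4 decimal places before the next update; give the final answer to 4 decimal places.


Sequential Bayesian updating:

Initial prior: P(H) = 0.2357

Update 1:
  P(E) = 0.8214 × 0.2357 + 0.2071 × 0.7643 = 0.19360398 + 0.15828653 = 0.35189051
  P(H|E) = 0.19360398 / 0.35189051 = 0.5502

Final posterior: 0.5502


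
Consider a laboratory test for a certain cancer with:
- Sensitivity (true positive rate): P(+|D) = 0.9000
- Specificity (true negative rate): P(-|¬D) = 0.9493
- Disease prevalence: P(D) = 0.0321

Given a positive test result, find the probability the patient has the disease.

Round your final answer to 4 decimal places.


Let D = has disease, + = positive test

Given:
- P(D) = 0.0321 (prevalence)
- P(+|D) = 0.9000 (sensitivity)
- P(-|¬D) = 0.9493 (specificity)
- P(+|¬D) = 0.0507 (false positive rate = 1 - specificity)

Step 1: Find P(+)
P(+) = P(+|D)P(D) + P(+|¬D)P(¬D)
     = 0.9000 × 0.0321 + 0.0507 × 0.9679
     = 0.02889000 + 0.04907253
     = 0.07796253

Step 2: Apply Bayes' theorem for P(D|+)
P(D|+) = P(+|D)P(D) / P(+)
       = 0.02889000 / 0.07796253
       = 0.3706


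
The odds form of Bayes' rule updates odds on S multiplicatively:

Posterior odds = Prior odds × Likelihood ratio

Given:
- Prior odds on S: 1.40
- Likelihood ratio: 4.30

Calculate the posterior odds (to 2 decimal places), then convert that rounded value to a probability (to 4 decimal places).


Step 1: Calculate posterior odds
Posterior odds = Prior odds × LR
               = 1.40 × 4.30
               = 6.02

Step 2: Convert to probability
P(S|E) = Posterior odds / (1 + Posterior odds)
       = 6.02 / (1 + 6.02)
       = 6.02 / 7.02
       = 0.8575

The evidence increased P(S) from 0.5833 to 0.8575.


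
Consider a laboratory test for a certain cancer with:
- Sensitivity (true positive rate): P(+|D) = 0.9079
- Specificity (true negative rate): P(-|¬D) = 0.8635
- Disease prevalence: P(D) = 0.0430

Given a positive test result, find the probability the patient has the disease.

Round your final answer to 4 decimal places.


Let D = has disease, + = positive test

Given:
- P(D) = 0.0430 (prevalence)
- P(+|D) = 0.9079 (sensitivity)
- P(-|¬D) = 0.8635 (specificity)
- P(+|¬D) = 0.1365 (false positive rate = 1 - specificity)

Step 1: Find P(+)
P(+) = P(+|D)P(D) + P(+|¬D)P(¬D)
     = 0.9079 × 0.0430 + 0.1365 × 0.9570
     = 0.03903970 + 0.13063050
     = 0.16967020

Step 2: Apply Bayes' theorem for P(D|+)
P(D|+) = P(+|D)P(D) / P(+)
       = 0.03903970 / 0.16967020
       = 0.2301


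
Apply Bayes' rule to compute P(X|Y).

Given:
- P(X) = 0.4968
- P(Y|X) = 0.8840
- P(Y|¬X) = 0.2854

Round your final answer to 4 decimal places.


Bayes' theorem: P(X|Y) = P(Y|X) × P(X) / P(Y)

Step 1: Calculate P(Y) using law of total probability
P(Y) = P(Y|X)P(X) + P(Y|¬X)P(¬X)
     = 0.8840 × 0.4968 + 0.2854 × 0.5032
     = 0.43917120 + 0.14361328
     = 0.58278448

Step 2: Apply Bayes' theorem
P(X|Y) = P(Y|X) × P(X) / P(Y)
       = 0.43917120 / 0.58278448
       = 0.7536


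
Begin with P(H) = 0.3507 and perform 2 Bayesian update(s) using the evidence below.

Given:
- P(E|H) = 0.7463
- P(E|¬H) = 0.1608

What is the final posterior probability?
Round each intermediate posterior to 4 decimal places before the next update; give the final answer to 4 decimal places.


Sequential Bayesian updating:

Initial prior: P(H) = 0.3507

Update 1:
  P(E) = 0.7463 × 0.3507 + 0.1608 × 0.6493 = 0.26172741 + 0.10440744 = 0.36613485
  P(H|E) = 0.26172741 / 0.36613485 = 0.7148

Update 2:
  P(E) = 0.7463 × 0.7148 + 0.1608 × 0.2852 = 0.53345524 + 0.04586016 = 0.57931540
  P(H|E) = 0.53345524 / 0.57931540 = 0.9208

Final posterior: 0.9208


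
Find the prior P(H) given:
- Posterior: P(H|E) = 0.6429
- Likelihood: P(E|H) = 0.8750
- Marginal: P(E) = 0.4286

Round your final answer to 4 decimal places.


From Bayes' theorem: P(H|E) = P(E|H) × P(H) / P(E)

Rearranging for P(H):
P(H) = P(H|E) × P(E) / P(E|H)
     = 0.6429 × 0.4286 / 0.8750
     = 0.27554694 / 0.8750
     = 0.3149


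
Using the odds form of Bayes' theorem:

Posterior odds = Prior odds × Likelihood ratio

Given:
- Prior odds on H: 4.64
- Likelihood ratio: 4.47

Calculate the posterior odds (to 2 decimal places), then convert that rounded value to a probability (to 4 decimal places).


Step 1: Calculate posterior odds
Posterior odds = Prior odds × LR
               = 4.64 × 4.47
               = 20.74

Step 2: Convert to probability
P(H|E) = Posterior odds / (1 + Posterior odds)
       = 20.74 / (1 + 20.74)
       = 20.74 / 21.74
       = 0.9540

The evidence increased P(H) from 0.8227 to 0.9540.


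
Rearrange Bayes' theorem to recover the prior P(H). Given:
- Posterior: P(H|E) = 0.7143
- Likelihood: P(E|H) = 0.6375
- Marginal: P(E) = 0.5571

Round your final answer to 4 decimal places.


From Bayes' theorem: P(H|E) = P(E|H) × P(H) / P(E)

Rearranging for P(H):
P(H) = P(H|E) × P(E) / P(E|H)
     = 0.7143 × 0.5571 / 0.6375
     = 0.39793653 / 0.6375
     = 0.6242


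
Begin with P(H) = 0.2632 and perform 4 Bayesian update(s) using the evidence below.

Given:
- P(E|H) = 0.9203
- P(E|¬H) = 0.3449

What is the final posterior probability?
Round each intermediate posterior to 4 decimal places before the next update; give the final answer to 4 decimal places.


Sequential Bayesian updating:

Initial prior: P(H) = 0.2632

Update 1:
  P(E) = 0.9203 × 0.2632 + 0.3449 × 0.7368 = 0.24222296 + 0.25412232 = 0.49634528
  P(H|E) = 0.24222296 / 0.49634528 = 0.4880

Update 2:
  P(E) = 0.9203 × 0.4880 + 0.3449 × 0.5120 = 0.44910640 + 0.17658880 = 0.62569520
  P(H|E) = 0.44910640 / 0.62569520 = 0.7178

Update 3:
  P(E) = 0.9203 × 0.7178 + 0.3449 × 0.2822 = 0.66059134 + 0.09733078 = 0.75792212
  P(H|E) = 0.66059134 / 0.75792212 = 0.8716

Update 4:
  P(E) = 0.9203 × 0.8716 + 0.3449 × 0.1284 = 0.80213348 + 0.04428516 = 0.84641864
  P(H|E) = 0.80213348 / 0.84641864 = 0.9477

Final posterior: 0.9477


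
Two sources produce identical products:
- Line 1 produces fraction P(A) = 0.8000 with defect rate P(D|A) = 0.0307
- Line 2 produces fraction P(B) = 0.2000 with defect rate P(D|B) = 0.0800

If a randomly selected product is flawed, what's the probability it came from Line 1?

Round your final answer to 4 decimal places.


Let A = from Line 1, D = flawed

Given:
- P(A) = 0.8000, P(B) = 0.2000
- P(D|A) = 0.0307, P(D|B) = 0.0800

Step 1: Find P(D)
P(D) = P(D|A)P(A) + P(D|B)P(B)
     = 0.0307 × 0.8000 + 0.0800 × 0.2000
     = 0.02456000 + 0.01600000
     = 0.04056000

Step 2: Apply Bayes' theorem
P(A|D) = P(D|A)P(A) / P(D)
       = 0.02456000 / 0.04056000
       = 0.6055
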